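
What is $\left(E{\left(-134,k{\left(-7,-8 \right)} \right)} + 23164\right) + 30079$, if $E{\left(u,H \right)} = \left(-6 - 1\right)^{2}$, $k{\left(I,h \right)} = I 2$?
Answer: $53292$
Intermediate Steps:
$k{\left(I,h \right)} = 2 I$
$E{\left(u,H \right)} = 49$ ($E{\left(u,H \right)} = \left(-7\right)^{2} = 49$)
$\left(E{\left(-134,k{\left(-7,-8 \right)} \right)} + 23164\right) + 30079 = \left(49 + 23164\right) + 30079 = 23213 + 30079 = 53292$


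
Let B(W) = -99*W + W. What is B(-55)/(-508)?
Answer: -2695/254 ≈ -10.610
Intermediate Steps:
B(W) = -98*W
B(-55)/(-508) = -98*(-55)/(-508) = 5390*(-1/508) = -2695/254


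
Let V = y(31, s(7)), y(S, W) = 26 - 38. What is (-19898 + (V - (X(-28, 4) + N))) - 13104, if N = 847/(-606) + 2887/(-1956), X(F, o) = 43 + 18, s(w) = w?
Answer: -6533596991/197556 ≈ -33072.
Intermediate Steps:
y(S, W) = -12
V = -12
X(F, o) = 61
N = -567709/197556 (N = 847*(-1/606) + 2887*(-1/1956) = -847/606 - 2887/1956 = -567709/197556 ≈ -2.8737)
(-19898 + (V - (X(-28, 4) + N))) - 13104 = (-19898 + (-12 - (61 - 567709/197556))) - 13104 = (-19898 + (-12 - 1*11483207/197556)) - 13104 = (-19898 + (-12 - 11483207/197556)) - 13104 = (-19898 - 13853879/197556) - 13104 = -3944823167/197556 - 13104 = -6533596991/197556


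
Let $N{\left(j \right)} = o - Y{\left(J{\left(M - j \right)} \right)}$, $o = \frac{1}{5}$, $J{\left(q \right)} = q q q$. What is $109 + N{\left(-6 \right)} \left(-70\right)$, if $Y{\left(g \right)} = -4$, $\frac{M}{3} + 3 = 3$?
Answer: $-185$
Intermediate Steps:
$M = 0$ ($M = -9 + 3 \cdot 3 = -9 + 9 = 0$)
$J{\left(q \right)} = q^{3}$ ($J{\left(q \right)} = q^{2} q = q^{3}$)
$o = \frac{1}{5} \approx 0.2$
$N{\left(j \right)} = \frac{21}{5}$ ($N{\left(j \right)} = \frac{1}{5} - -4 = \frac{1}{5} + 4 = \frac{21}{5}$)
$109 + N{\left(-6 \right)} \left(-70\right) = 109 + \frac{21}{5} \left(-70\right) = 109 - 294 = -185$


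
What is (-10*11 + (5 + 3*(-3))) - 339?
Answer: -453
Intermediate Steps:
(-10*11 + (5 + 3*(-3))) - 339 = (-110 + (5 - 9)) - 339 = (-110 - 4) - 339 = -114 - 339 = -453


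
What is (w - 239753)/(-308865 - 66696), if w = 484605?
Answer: -244852/375561 ≈ -0.65196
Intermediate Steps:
(w - 239753)/(-308865 - 66696) = (484605 - 239753)/(-308865 - 66696) = 244852/(-375561) = 244852*(-1/375561) = -244852/375561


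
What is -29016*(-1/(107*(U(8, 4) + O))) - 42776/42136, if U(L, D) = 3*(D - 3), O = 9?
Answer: 12163477/563569 ≈ 21.583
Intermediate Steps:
U(L, D) = -9 + 3*D (U(L, D) = 3*(-3 + D) = -9 + 3*D)
-29016*(-1/(107*(U(8, 4) + O))) - 42776/42136 = -29016*(-1/(107*((-9 + 3*4) + 9))) - 42776/42136 = -29016*(-1/(107*((-9 + 12) + 9))) - 42776*1/42136 = -29016*(-1/(107*(3 + 9))) - 5347/5267 = -29016/((-107*12)) - 5347/5267 = -29016/(-1284) - 5347/5267 = -29016*(-1/1284) - 5347/5267 = 2418/107 - 5347/5267 = 12163477/563569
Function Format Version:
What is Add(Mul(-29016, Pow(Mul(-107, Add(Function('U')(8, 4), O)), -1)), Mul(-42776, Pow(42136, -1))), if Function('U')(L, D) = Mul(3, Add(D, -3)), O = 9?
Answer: Rational(12163477, 563569) ≈ 21.583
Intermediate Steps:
Function('U')(L, D) = Add(-9, Mul(3, D)) (Function('U')(L, D) = Mul(3, Add(-3, D)) = Add(-9, Mul(3, D)))
Add(Mul(-29016, Pow(Mul(-107, Add(Function('U')(8, 4), O)), -1)), Mul(-42776, Pow(42136, -1))) = Add(Mul(-29016, Pow(Mul(-107, Add(Add(-9, Mul(3, 4)), 9)), -1)), Mul(-42776, Pow(42136, -1))) = Add(Mul(-29016, Pow(Mul(-107, Add(Add(-9, 12), 9)), -1)), Mul(-42776, Rational(1, 42136))) = Add(Mul(-29016, Pow(Mul(-107, Add(3, 9)), -1)), Rational(-5347, 5267)) = Add(Mul(-29016, Pow(Mul(-107, 12), -1)), Rational(-5347, 5267)) = Add(Mul(-29016, Pow(-1284, -1)), Rational(-5347, 5267)) = Add(Mul(-29016, Rational(-1, 1284)), Rational(-5347, 5267)) = Add(Rational(2418, 107), Rational(-5347, 5267)) = Rational(12163477, 563569)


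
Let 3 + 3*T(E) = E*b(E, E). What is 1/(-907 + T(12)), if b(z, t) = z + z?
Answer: -1/812 ≈ -0.0012315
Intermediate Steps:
b(z, t) = 2*z
T(E) = -1 + 2*E²/3 (T(E) = -1 + (E*(2*E))/3 = -1 + (2*E²)/3 = -1 + 2*E²/3)
1/(-907 + T(12)) = 1/(-907 + (-1 + (⅔)*12²)) = 1/(-907 + (-1 + (⅔)*144)) = 1/(-907 + (-1 + 96)) = 1/(-907 + 95) = 1/(-812) = -1/812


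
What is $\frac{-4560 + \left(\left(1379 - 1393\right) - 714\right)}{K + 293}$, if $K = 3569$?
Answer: $- \frac{2644}{1931} \approx -1.3692$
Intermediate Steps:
$\frac{-4560 + \left(\left(1379 - 1393\right) - 714\right)}{K + 293} = \frac{-4560 + \left(\left(1379 - 1393\right) - 714\right)}{3569 + 293} = \frac{-4560 - 728}{3862} = \left(-4560 - 728\right) \frac{1}{3862} = \left(-5288\right) \frac{1}{3862} = - \frac{2644}{1931}$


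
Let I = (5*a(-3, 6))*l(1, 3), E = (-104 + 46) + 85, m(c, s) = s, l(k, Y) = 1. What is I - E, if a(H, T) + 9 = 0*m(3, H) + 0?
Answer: -72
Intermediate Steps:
E = 27 (E = -58 + 85 = 27)
a(H, T) = -9 (a(H, T) = -9 + (0*H + 0) = -9 + (0 + 0) = -9 + 0 = -9)
I = -45 (I = (5*(-9))*1 = -45*1 = -45)
I - E = -45 - 1*27 = -45 - 27 = -72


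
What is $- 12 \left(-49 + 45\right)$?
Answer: $48$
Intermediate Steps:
$- 12 \left(-49 + 45\right) = \left(-12\right) \left(-4\right) = 48$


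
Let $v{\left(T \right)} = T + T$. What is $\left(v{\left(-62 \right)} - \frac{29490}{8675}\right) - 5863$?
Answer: $- \frac{10393343}{1735} \approx -5990.4$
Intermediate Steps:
$v{\left(T \right)} = 2 T$
$\left(v{\left(-62 \right)} - \frac{29490}{8675}\right) - 5863 = \left(2 \left(-62\right) - \frac{29490}{8675}\right) - 5863 = \left(-124 - \frac{5898}{1735}\right) - 5863 = - \frac{221038}{1735} - 5863 = - \frac{10393343}{1735}$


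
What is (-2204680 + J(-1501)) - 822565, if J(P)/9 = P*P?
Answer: 17249764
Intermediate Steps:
J(P) = 9*P² (J(P) = 9*(P*P) = 9*P²)
(-2204680 + J(-1501)) - 822565 = (-2204680 + 9*(-1501)²) - 822565 = (-2204680 + 9*2253001) - 822565 = (-2204680 + 20277009) - 822565 = 18072329 - 822565 = 17249764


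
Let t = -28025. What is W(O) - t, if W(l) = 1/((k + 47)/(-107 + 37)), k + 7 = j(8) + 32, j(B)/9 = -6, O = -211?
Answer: 252190/9 ≈ 28021.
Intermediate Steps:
j(B) = -54 (j(B) = 9*(-6) = -54)
k = -29 (k = -7 + (-54 + 32) = -7 - 22 = -29)
W(l) = -35/9 (W(l) = 1/((-29 + 47)/(-107 + 37)) = 1/(18/(-70)) = 1/(18*(-1/70)) = 1/(-9/35) = -35/9)
W(O) - t = -35/9 - 1*(-28025) = -35/9 + 28025 = 252190/9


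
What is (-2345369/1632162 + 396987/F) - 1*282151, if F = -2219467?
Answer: -1022106230138967971/3622529697654 ≈ -2.8215e+5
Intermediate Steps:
(-2345369/1632162 + 396987/F) - 1*282151 = (-2345369/1632162 + 396987/(-2219467)) - 1*282151 = (-2345369*1/1632162 + 396987*(-1/2219467)) - 282151 = (-2345369/1632162 - 396987/2219467) - 282151 = -5853416194217/3622529697654 - 282151 = -1022106230138967971/3622529697654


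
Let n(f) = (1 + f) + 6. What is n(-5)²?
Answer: 4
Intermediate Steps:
n(f) = 7 + f
n(-5)² = (7 - 5)² = 2² = 4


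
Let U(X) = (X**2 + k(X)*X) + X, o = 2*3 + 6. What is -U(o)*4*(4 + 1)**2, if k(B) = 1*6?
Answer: -22800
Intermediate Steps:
k(B) = 6
o = 12 (o = 6 + 6 = 12)
U(X) = X**2 + 7*X (U(X) = (X**2 + 6*X) + X = X**2 + 7*X)
-U(o)*4*(4 + 1)**2 = -(12*(7 + 12))*4*(4 + 1)**2 = -(12*19)*4*5**2 = -228*4*25 = -912*25 = -1*22800 = -22800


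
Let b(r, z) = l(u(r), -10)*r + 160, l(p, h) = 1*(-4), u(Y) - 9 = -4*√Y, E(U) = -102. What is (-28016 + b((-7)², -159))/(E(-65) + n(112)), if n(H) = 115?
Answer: -28052/13 ≈ -2157.8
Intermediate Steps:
u(Y) = 9 - 4*√Y
l(p, h) = -4
b(r, z) = 160 - 4*r (b(r, z) = -4*r + 160 = 160 - 4*r)
(-28016 + b((-7)², -159))/(E(-65) + n(112)) = (-28016 + (160 - 4*(-7)²))/(-102 + 115) = (-28016 + (160 - 4*49))/13 = (-28016 + (160 - 196))*(1/13) = (-28016 - 36)*(1/13) = -28052*1/13 = -28052/13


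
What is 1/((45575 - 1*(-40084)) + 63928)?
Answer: 1/149587 ≈ 6.6851e-6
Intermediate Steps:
1/((45575 - 1*(-40084)) + 63928) = 1/((45575 + 40084) + 63928) = 1/(85659 + 63928) = 1/149587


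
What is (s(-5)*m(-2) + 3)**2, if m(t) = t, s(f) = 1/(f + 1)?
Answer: 49/4 ≈ 12.250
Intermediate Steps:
s(f) = 1/(1 + f)
(s(-5)*m(-2) + 3)**2 = (-2/(1 - 5) + 3)**2 = (-2/(-4) + 3)**2 = (-1/4*(-2) + 3)**2 = (1/2 + 3)**2 = (7/2)**2 = 49/4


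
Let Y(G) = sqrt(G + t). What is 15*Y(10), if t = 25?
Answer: 15*sqrt(35) ≈ 88.741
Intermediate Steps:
Y(G) = sqrt(25 + G) (Y(G) = sqrt(G + 25) = sqrt(25 + G))
15*Y(10) = 15*sqrt(25 + 10) = 15*sqrt(35)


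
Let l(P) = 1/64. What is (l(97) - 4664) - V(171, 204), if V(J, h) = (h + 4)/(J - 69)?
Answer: -15229901/3264 ≈ -4666.0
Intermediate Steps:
l(P) = 1/64
V(J, h) = (4 + h)/(-69 + J)
(l(97) - 4664) - V(171, 204) = (1/64 - 4664) - (4 + 204)/(-69 + 171) = -298495/64 - 208/102 = -298495/64 - 1*104/51 = -298495/64 - 104/51 = -15229901/3264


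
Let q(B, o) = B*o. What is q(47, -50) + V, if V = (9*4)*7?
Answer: -2098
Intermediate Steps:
V = 252 (V = 36*7 = 252)
q(47, -50) + V = 47*(-50) + 252 = -2350 + 252 = -2098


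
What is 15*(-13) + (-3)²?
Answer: -186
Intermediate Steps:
15*(-13) + (-3)² = -195 + 9 = -186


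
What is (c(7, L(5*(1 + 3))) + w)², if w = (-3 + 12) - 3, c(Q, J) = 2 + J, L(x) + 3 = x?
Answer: 625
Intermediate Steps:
L(x) = -3 + x
w = 6 (w = 9 - 3 = 6)
(c(7, L(5*(1 + 3))) + w)² = ((2 + (-3 + 5*(1 + 3))) + 6)² = ((2 + (-3 + 5*4)) + 6)² = ((2 + (-3 + 20)) + 6)² = ((2 + 17) + 6)² = (19 + 6)² = 25² = 625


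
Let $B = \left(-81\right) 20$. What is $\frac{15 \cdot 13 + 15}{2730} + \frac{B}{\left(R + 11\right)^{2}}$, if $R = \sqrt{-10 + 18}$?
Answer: $- \frac{2703971}{165997} + \frac{71280 \sqrt{2}}{12769} \approx -8.3948$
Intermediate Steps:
$B = -1620$
$R = 2 \sqrt{2}$ ($R = \sqrt{8} = 2 \sqrt{2} \approx 2.8284$)
$\frac{15 \cdot 13 + 15}{2730} + \frac{B}{\left(R + 11\right)^{2}} = \frac{15 \cdot 13 + 15}{2730} - \frac{1620}{\left(2 \sqrt{2} + 11\right)^{2}} = \left(195 + 15\right) \frac{1}{2730} - \frac{1620}{\left(11 + 2 \sqrt{2}\right)^{2}} = 210 \cdot \frac{1}{2730} - \frac{1620}{\left(11 + 2 \sqrt{2}\right)^{2}} = \frac{1}{13} - \frac{1620}{\left(11 + 2 \sqrt{2}\right)^{2}}$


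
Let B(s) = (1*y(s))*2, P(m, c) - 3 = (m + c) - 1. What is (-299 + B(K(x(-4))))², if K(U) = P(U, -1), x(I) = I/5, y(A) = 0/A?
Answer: 89401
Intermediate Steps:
y(A) = 0
x(I) = I/5 (x(I) = I*(⅕) = I/5)
P(m, c) = 2 + c + m (P(m, c) = 3 + ((m + c) - 1) = 3 + ((c + m) - 1) = 3 + (-1 + c + m) = 2 + c + m)
K(U) = 1 + U (K(U) = 2 - 1 + U = 1 + U)
B(s) = 0 (B(s) = (1*0)*2 = 0*2 = 0)
(-299 + B(K(x(-4))))² = (-299 + 0)² = (-299)² = 89401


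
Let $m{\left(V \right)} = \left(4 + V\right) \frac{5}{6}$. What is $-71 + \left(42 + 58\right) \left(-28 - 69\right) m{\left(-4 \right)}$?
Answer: $-71$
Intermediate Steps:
$m{\left(V \right)} = \frac{10}{3} + \frac{5 V}{6}$ ($m{\left(V \right)} = \left(4 + V\right) 5 \cdot \frac{1}{6} = \left(4 + V\right) \frac{5}{6} = \frac{10}{3} + \frac{5 V}{6}$)
$-71 + \left(42 + 58\right) \left(-28 - 69\right) m{\left(-4 \right)} = -71 + \left(42 + 58\right) \left(-28 - 69\right) \left(\frac{10}{3} + \frac{5}{6} \left(-4\right)\right) = -71 + 100 \left(-97\right) \left(\frac{10}{3} - \frac{10}{3}\right) = -71 - 0 = -71 + 0 = -71$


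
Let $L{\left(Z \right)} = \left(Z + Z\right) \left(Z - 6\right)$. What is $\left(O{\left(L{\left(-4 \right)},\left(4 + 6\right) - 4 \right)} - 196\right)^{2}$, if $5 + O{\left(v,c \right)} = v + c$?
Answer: $13225$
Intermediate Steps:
$L{\left(Z \right)} = 2 Z \left(-6 + Z\right)$ ($L{\left(Z \right)} = 2 Z \left(Z - 6\right) = 2 Z \left(-6 + Z\right)$)
$O{\left(v,c \right)} = -5 + c + v$ ($O{\left(v,c \right)} = -5 + \left(v + c\right) = -5 + \left(c + v\right) = -5 + c + v$)
$\left(O{\left(L{\left(-4 \right)},\left(4 + 6\right) - 4 \right)} - 196\right)^{2} = \left(\left(-5 + \left(\left(4 + 6\right) - 4\right) + 2 \left(-4\right) \left(-6 - 4\right)\right) - 196\right)^{2} = \left(\left(-5 + \left(10 - 4\right) + 2 \left(-4\right) \left(-10\right)\right) - 196\right)^{2} = \left(\left(-5 + 6 + 80\right) - 196\right)^{2} = \left(81 - 196\right)^{2} = \left(-115\right)^{2} = 13225$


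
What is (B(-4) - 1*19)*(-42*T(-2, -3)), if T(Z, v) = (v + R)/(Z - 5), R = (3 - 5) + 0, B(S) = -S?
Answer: 450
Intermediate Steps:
R = -2 (R = -2 + 0 = -2)
T(Z, v) = (-2 + v)/(-5 + Z) (T(Z, v) = (v - 2)/(Z - 5) = (-2 + v)/(-5 + Z))
(B(-4) - 1*19)*(-42*T(-2, -3)) = (-1*(-4) - 1*19)*(-42*(-2 - 3)/(-5 - 2)) = (4 - 19)*(-42*(-5)/(-7)) = -(-630)*(-⅐*(-5)) = -(-630)*5/7 = -15*(-30) = 450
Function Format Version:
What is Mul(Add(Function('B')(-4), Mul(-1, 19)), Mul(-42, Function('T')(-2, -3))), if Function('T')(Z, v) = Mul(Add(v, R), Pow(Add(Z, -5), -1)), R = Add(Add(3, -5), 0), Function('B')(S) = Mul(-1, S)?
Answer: 450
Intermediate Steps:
R = -2 (R = Add(-2, 0) = -2)
Function('T')(Z, v) = Mul(Pow(Add(-5, Z), -1), Add(-2, v)) (Function('T')(Z, v) = Mul(Add(v, -2), Pow(Add(Z, -5), -1)) = Mul(Add(-2, v), Pow(Add(-5, Z), -1)) = Mul(Pow(Add(-5, Z), -1), Add(-2, v)))
Mul(Add(Function('B')(-4), Mul(-1, 19)), Mul(-42, Function('T')(-2, -3))) = Mul(Add(Mul(-1, -4), Mul(-1, 19)), Mul(-42, Mul(Pow(Add(-5, -2), -1), Add(-2, -3)))) = Mul(Add(4, -19), Mul(-42, Mul(Pow(-7, -1), -5))) = Mul(-15, Mul(-42, Mul(Rational(-1, 7), -5))) = Mul(-15, Mul(-42, Rational(5, 7))) = Mul(-15, -30) = 450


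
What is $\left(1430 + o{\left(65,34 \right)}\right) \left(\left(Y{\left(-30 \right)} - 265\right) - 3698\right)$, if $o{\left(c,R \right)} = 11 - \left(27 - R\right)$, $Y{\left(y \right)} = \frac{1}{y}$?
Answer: $- \frac{86077084}{15} \approx -5.7385 \cdot 10^{6}$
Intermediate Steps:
$o{\left(c,R \right)} = -16 + R$ ($o{\left(c,R \right)} = 11 + \left(-27 + R\right) = -16 + R$)
$\left(1430 + o{\left(65,34 \right)}\right) \left(\left(Y{\left(-30 \right)} - 265\right) - 3698\right) = \left(1430 + \left(-16 + 34\right)\right) \left(\left(\frac{1}{-30} - 265\right) - 3698\right) = \left(1430 + 18\right) \left(\left(- \frac{1}{30} - 265\right) - 3698\right) = 1448 \left(- \frac{7951}{30} - 3698\right) = 1448 \left(- \frac{118891}{30}\right) = - \frac{86077084}{15}$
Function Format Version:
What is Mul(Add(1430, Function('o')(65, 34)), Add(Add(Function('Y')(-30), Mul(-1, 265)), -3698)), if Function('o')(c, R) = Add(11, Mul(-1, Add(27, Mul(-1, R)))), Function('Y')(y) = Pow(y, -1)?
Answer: Rational(-86077084, 15) ≈ -5.7385e+6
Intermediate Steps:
Function('o')(c, R) = Add(-16, R) (Function('o')(c, R) = Add(11, Add(-27, R)) = Add(-16, R))
Mul(Add(1430, Function('o')(65, 34)), Add(Add(Function('Y')(-30), Mul(-1, 265)), -3698)) = Mul(Add(1430, Add(-16, 34)), Add(Add(Pow(-30, -1), Mul(-1, 265)), -3698)) = Mul(Add(1430, 18), Add(Add(Rational(-1, 30), -265), -3698)) = Mul(1448, Add(Rational(-7951, 30), -3698)) = Mul(1448, Rational(-118891, 30)) = Rational(-86077084, 15)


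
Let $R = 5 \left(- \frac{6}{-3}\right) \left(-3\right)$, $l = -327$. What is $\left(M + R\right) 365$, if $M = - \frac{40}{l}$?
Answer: $- \frac{3566050}{327} \approx -10905.0$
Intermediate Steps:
$M = \frac{40}{327}$ ($M = - \frac{40}{-327} = \left(-40\right) \left(- \frac{1}{327}\right) = \frac{40}{327} \approx 0.12232$)
$R = -30$ ($R = 5 \left(\left(-6\right) \left(- \frac{1}{3}\right)\right) \left(-3\right) = 5 \cdot 2 \left(-3\right) = 10 \left(-3\right) = -30$)
$\left(M + R\right) 365 = \left(\frac{40}{327} - 30\right) 365 = \left(- \frac{9770}{327}\right) 365 = - \frac{3566050}{327}$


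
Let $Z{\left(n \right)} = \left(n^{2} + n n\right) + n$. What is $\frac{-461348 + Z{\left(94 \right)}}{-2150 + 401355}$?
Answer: $- \frac{443582}{399205} \approx -1.1112$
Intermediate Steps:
$Z{\left(n \right)} = n + 2 n^{2}$ ($Z{\left(n \right)} = \left(n^{2} + n^{2}\right) + n = 2 n^{2} + n = n + 2 n^{2}$)
$\frac{-461348 + Z{\left(94 \right)}}{-2150 + 401355} = \frac{-461348 + 94 \left(1 + 2 \cdot 94\right)}{-2150 + 401355} = \frac{-461348 + 94 \left(1 + 188\right)}{399205} = \left(-461348 + 94 \cdot 189\right) \frac{1}{399205} = \left(-461348 + 17766\right) \frac{1}{399205} = \left(-443582\right) \frac{1}{399205} = - \frac{443582}{399205}$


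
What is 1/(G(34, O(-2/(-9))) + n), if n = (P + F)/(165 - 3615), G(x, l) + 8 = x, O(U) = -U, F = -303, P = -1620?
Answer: 1150/30541 ≈ 0.037654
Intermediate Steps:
G(x, l) = -8 + x
n = 641/1150 (n = (-1620 - 303)/(165 - 3615) = -1923/(-3450) = -1923*(-1/3450) = 641/1150 ≈ 0.55739)
1/(G(34, O(-2/(-9))) + n) = 1/((-8 + 34) + 641/1150) = 1/(26 + 641/1150) = 1/(30541/1150) = 1150/30541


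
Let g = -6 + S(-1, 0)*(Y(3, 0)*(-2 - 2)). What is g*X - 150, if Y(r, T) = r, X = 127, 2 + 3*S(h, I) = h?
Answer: 612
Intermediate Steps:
S(h, I) = -2/3 + h/3
g = 6 (g = -6 + (-2/3 + (1/3)*(-1))*(3*(-2 - 2)) = -6 + (-2/3 - 1/3)*(3*(-4)) = -6 - 1*(-12) = -6 + 12 = 6)
g*X - 150 = 6*127 - 150 = 762 - 150 = 612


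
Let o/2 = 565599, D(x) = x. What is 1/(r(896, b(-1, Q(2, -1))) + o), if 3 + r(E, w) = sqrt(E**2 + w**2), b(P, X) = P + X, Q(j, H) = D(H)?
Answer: 226239/255920265041 - 2*sqrt(200705)/1279601325205 ≈ 8.8332e-7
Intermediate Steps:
o = 1131198 (o = 2*565599 = 1131198)
Q(j, H) = H
r(E, w) = -3 + sqrt(E**2 + w**2)
1/(r(896, b(-1, Q(2, -1))) + o) = 1/((-3 + sqrt(896**2 + (-1 - 1)**2)) + 1131198) = 1/((-3 + sqrt(802816 + (-2)**2)) + 1131198) = 1/((-3 + sqrt(802816 + 4)) + 1131198) = 1/((-3 + sqrt(802820)) + 1131198) = 1/((-3 + 2*sqrt(200705)) + 1131198) = 1/(1131195 + 2*sqrt(200705))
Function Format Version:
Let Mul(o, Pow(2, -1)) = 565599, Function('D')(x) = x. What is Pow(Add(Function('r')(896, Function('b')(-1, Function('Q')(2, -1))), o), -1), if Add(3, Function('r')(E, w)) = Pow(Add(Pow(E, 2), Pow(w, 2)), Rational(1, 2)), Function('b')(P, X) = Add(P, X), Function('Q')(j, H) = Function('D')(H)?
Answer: Add(Rational(226239, 255920265041), Mul(Rational(-2, 1279601325205), Pow(200705, Rational(1, 2)))) ≈ 8.8332e-7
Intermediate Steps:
o = 1131198 (o = Mul(2, 565599) = 1131198)
Function('Q')(j, H) = H
Function('r')(E, w) = Add(-3, Pow(Add(Pow(E, 2), Pow(w, 2)), Rational(1, 2)))
Pow(Add(Function('r')(896, Function('b')(-1, Function('Q')(2, -1))), o), -1) = Pow(Add(Add(-3, Pow(Add(Pow(896, 2), Pow(Add(-1, -1), 2)), Rational(1, 2))), 1131198), -1) = Pow(Add(Add(-3, Pow(Add(802816, Pow(-2, 2)), Rational(1, 2))), 1131198), -1) = Pow(Add(Add(-3, Pow(Add(802816, 4), Rational(1, 2))), 1131198), -1) = Pow(Add(Add(-3, Pow(802820, Rational(1, 2))), 1131198), -1) = Pow(Add(Add(-3, Mul(2, Pow(200705, Rational(1, 2)))), 1131198), -1) = Pow(Add(1131195, Mul(2, Pow(200705, Rational(1, 2)))), -1)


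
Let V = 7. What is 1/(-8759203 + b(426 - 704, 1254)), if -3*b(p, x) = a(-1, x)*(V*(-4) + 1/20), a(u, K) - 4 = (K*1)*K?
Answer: 3/17674325 ≈ 1.6974e-7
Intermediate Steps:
a(u, K) = 4 + K² (a(u, K) = 4 + (K*1)*K = 4 + K*K = 4 + K²)
b(p, x) = 559/15 + 559*x²/60 (b(p, x) = -(4 + x²)*(7*(-4) + 1/20)/3 = -(4 + x²)*(-28 + 1/20)/3 = -(4 + x²)*(-559)/(3*20) = -(-559/5 - 559*x²/20)/3 = 559/15 + 559*x²/60)
1/(-8759203 + b(426 - 704, 1254)) = 1/(-8759203 + (559/15 + (559/60)*1254²)) = 1/(-8759203 + (559/15 + (559/60)*1572516)) = 1/(-8759203 + (559/15 + 73253037/5)) = 1/(-8759203 + 43951934/3) = 1/(17674325/3) = 3/17674325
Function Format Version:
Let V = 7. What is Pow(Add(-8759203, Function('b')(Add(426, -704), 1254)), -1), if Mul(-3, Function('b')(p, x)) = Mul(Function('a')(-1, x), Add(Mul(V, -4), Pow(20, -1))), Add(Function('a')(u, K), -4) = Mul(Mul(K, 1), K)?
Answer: Rational(3, 17674325) ≈ 1.6974e-7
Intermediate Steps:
Function('a')(u, K) = Add(4, Pow(K, 2)) (Function('a')(u, K) = Add(4, Mul(Mul(K, 1), K)) = Add(4, Mul(K, K)) = Add(4, Pow(K, 2)))
Function('b')(p, x) = Add(Rational(559, 15), Mul(Rational(559, 60), Pow(x, 2))) (Function('b')(p, x) = Mul(Rational(-1, 3), Mul(Add(4, Pow(x, 2)), Add(Mul(7, -4), Pow(20, -1)))) = Mul(Rational(-1, 3), Mul(Add(4, Pow(x, 2)), Add(-28, Rational(1, 20)))) = Mul(Rational(-1, 3), Mul(Add(4, Pow(x, 2)), Rational(-559, 20))) = Mul(Rational(-1, 3), Add(Rational(-559, 5), Mul(Rational(-559, 20), Pow(x, 2)))) = Add(Rational(559, 15), Mul(Rational(559, 60), Pow(x, 2))))
Pow(Add(-8759203, Function('b')(Add(426, -704), 1254)), -1) = Pow(Add(-8759203, Add(Rational(559, 15), Mul(Rational(559, 60), Pow(1254, 2)))), -1) = Pow(Add(-8759203, Add(Rational(559, 15), Mul(Rational(559, 60), 1572516))), -1) = Pow(Add(-8759203, Add(Rational(559, 15), Rational(73253037, 5))), -1) = Pow(Add(-8759203, Rational(43951934, 3)), -1) = Pow(Rational(17674325, 3), -1) = Rational(3, 17674325)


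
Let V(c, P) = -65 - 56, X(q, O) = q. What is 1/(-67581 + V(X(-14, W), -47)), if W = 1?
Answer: -1/67702 ≈ -1.4771e-5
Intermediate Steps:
V(c, P) = -121
1/(-67581 + V(X(-14, W), -47)) = 1/(-67581 - 121) = 1/(-67702) = -1/67702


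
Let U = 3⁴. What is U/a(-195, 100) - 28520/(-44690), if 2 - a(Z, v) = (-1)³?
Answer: 123515/4469 ≈ 27.638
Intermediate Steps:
a(Z, v) = 3 (a(Z, v) = 2 - 1*(-1)³ = 2 - 1*(-1) = 2 + 1 = 3)
U = 81
U/a(-195, 100) - 28520/(-44690) = 81/3 - 28520/(-44690) = 81*(⅓) - 28520*(-1/44690) = 27 + 2852/4469 = 123515/4469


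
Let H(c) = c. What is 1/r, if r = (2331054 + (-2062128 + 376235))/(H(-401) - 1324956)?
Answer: -120487/58651 ≈ -2.0543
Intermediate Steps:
r = -58651/120487 (r = (2331054 + (-2062128 + 376235))/(-401 - 1324956) = (2331054 - 1685893)/(-1325357) = 645161*(-1/1325357) = -58651/120487 ≈ -0.48678)
1/r = 1/(-58651/120487) = -120487/58651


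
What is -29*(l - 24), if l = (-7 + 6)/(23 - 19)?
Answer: 2813/4 ≈ 703.25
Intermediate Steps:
l = -¼ (l = -1/4 = -1*¼ = -¼ ≈ -0.25000)
-29*(l - 24) = -29*(-¼ - 24) = -29*(-97/4) = 2813/4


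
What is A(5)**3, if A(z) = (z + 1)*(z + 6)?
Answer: 287496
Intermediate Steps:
A(z) = (1 + z)*(6 + z)
A(5)**3 = (6 + 5**2 + 7*5)**3 = (6 + 25 + 35)**3 = 66**3 = 287496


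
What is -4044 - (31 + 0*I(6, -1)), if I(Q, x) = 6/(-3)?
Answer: -4075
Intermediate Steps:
I(Q, x) = -2 (I(Q, x) = 6*(-⅓) = -2)
-4044 - (31 + 0*I(6, -1)) = -4044 - (31 + 0*(-2)) = -4044 - (31 + 0) = -4044 - 1*31 = -4044 - 31 = -4075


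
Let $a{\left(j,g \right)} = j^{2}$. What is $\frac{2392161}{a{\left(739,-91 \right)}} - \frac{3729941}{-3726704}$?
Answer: $\frac{10951875076205}{2035231315184} \approx 5.3811$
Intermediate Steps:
$\frac{2392161}{a{\left(739,-91 \right)}} - \frac{3729941}{-3726704} = \frac{2392161}{739^{2}} - \frac{3729941}{-3726704} = \frac{2392161}{546121} - - \frac{3729941}{3726704} = 2392161 \cdot \frac{1}{546121} + \frac{3729941}{3726704} = \frac{2392161}{546121} + \frac{3729941}{3726704} = \frac{10951875076205}{2035231315184}$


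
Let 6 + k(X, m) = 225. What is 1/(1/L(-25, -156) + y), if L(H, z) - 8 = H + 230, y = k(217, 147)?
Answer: 213/46648 ≈ 0.0045661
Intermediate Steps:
k(X, m) = 219 (k(X, m) = -6 + 225 = 219)
y = 219
L(H, z) = 238 + H (L(H, z) = 8 + (H + 230) = 8 + (230 + H) = 238 + H)
1/(1/L(-25, -156) + y) = 1/(1/(238 - 25) + 219) = 1/(1/213 + 219) = 1/(46648/213) = 213/46648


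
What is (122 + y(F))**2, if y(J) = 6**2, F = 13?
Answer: 24964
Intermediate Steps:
y(J) = 36
(122 + y(F))**2 = (122 + 36)**2 = 158**2 = 24964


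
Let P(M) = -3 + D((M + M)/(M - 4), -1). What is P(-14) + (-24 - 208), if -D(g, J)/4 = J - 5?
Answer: -211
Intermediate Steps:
D(g, J) = 20 - 4*J (D(g, J) = -4*(J - 5) = -4*(-5 + J) = 20 - 4*J)
P(M) = 21 (P(M) = -3 + (20 - 4*(-1)) = -3 + (20 + 4) = -3 + 24 = 21)
P(-14) + (-24 - 208) = 21 + (-24 - 208) = 21 - 232 = -211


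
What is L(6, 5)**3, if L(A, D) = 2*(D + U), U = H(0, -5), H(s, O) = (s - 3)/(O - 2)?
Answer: 438976/343 ≈ 1279.8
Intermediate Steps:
H(s, O) = (-3 + s)/(-2 + O)
U = 3/7 (U = (-3 + 0)/(-2 - 5) = -3/(-7) = -1/7*(-3) = 3/7 ≈ 0.42857)
L(A, D) = 6/7 + 2*D (L(A, D) = 2*(D + 3/7) = 2*(3/7 + D) = 6/7 + 2*D)
L(6, 5)**3 = (6/7 + 2*5)**3 = (6/7 + 10)**3 = (76/7)**3 = 438976/343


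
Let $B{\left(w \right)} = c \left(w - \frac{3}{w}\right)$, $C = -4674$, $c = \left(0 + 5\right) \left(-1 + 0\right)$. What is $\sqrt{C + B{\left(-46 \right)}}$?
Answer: $\frac{i \sqrt{9404194}}{46} \approx 66.666 i$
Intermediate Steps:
$c = -5$ ($c = 5 \left(-1\right) = -5$)
$B{\left(w \right)} = - 5 w + \frac{15}{w}$ ($B{\left(w \right)} = - 5 \left(w - \frac{3}{w}\right) = - 5 w + \frac{15}{w}$)
$\sqrt{C + B{\left(-46 \right)}} = \sqrt{-4674 + \left(\left(-5\right) \left(-46\right) + \frac{15}{-46}\right)} = \sqrt{-4674 + \left(230 + 15 \left(- \frac{1}{46}\right)\right)} = \sqrt{-4674 + \left(230 - \frac{15}{46}\right)} = \sqrt{-4674 + \frac{10565}{46}} = \sqrt{- \frac{204439}{46}} = \frac{i \sqrt{9404194}}{46}$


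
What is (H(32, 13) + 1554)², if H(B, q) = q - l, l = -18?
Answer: 2512225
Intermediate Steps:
H(B, q) = 18 + q (H(B, q) = q - 1*(-18) = q + 18 = 18 + q)
(H(32, 13) + 1554)² = ((18 + 13) + 1554)² = (31 + 1554)² = 1585² = 2512225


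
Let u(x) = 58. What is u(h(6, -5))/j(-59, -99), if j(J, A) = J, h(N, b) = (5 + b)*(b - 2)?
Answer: -58/59 ≈ -0.98305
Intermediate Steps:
h(N, b) = (-2 + b)*(5 + b) (h(N, b) = (5 + b)*(-2 + b) = (-2 + b)*(5 + b))
u(h(6, -5))/j(-59, -99) = 58/(-59) = 58*(-1/59) = -58/59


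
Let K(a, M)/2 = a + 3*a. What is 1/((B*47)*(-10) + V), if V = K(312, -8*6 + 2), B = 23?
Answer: -1/8314 ≈ -0.00012028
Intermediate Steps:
K(a, M) = 8*a (K(a, M) = 2*(a + 3*a) = 2*(4*a) = 8*a)
V = 2496 (V = 8*312 = 2496)
1/((B*47)*(-10) + V) = 1/((23*47)*(-10) + 2496) = 1/(1081*(-10) + 2496) = 1/(-10810 + 2496) = 1/(-8314) = -1/8314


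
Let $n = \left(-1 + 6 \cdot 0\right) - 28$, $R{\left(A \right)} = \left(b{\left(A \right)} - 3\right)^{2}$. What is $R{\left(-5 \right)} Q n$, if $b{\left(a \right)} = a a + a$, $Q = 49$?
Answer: $-410669$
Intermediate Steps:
$b{\left(a \right)} = a + a^{2}$ ($b{\left(a \right)} = a^{2} + a = a + a^{2}$)
$R{\left(A \right)} = \left(-3 + A \left(1 + A\right)\right)^{2}$ ($R{\left(A \right)} = \left(A \left(1 + A\right) - 3\right)^{2} = \left(-3 + A \left(1 + A\right)\right)^{2}$)
$n = -29$ ($n = \left(-1 + 0\right) - 28 = -1 - 28 = -29$)
$R{\left(-5 \right)} Q n = \left(-3 - 5 \left(1 - 5\right)\right)^{2} \cdot 49 \left(-29\right) = \left(-3 - -20\right)^{2} \cdot 49 \left(-29\right) = \left(-3 + 20\right)^{2} \cdot 49 \left(-29\right) = 17^{2} \cdot 49 \left(-29\right) = 289 \cdot 49 \left(-29\right) = 14161 \left(-29\right) = -410669$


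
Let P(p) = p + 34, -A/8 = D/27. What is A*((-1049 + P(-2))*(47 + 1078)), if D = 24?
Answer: 8136000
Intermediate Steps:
A = -64/9 (A = -192/27 = -8*8/9 = -64/9 ≈ -7.1111)
P(p) = 34 + p
A*((-1049 + P(-2))*(47 + 1078)) = -64*(-1049 + (34 - 2))*(47 + 1078)/9 = -64*(-1049 + 32)*1125/9 = -(-7232)*1125 = -64/9*(-1144125) = 8136000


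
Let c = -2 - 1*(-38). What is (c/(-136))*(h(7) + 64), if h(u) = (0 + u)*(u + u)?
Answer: -729/17 ≈ -42.882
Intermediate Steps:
c = 36 (c = -2 + 38 = 36)
h(u) = 2*u² (h(u) = u*(2*u) = 2*u²)
(c/(-136))*(h(7) + 64) = (36/(-136))*(2*7² + 64) = (36*(-1/136))*(2*49 + 64) = -9*(98 + 64)/34 = -9/34*162 = -729/17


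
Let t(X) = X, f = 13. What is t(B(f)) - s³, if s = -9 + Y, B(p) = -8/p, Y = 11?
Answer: -112/13 ≈ -8.6154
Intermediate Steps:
s = 2 (s = -9 + 11 = 2)
t(B(f)) - s³ = -8/13 - 1*2³ = -8*1/13 - 1*8 = -8/13 - 8 = -112/13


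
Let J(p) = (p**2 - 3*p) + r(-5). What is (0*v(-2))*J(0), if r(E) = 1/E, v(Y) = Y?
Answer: 0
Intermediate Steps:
J(p) = -1/5 + p**2 - 3*p (J(p) = (p**2 - 3*p) + 1/(-5) = (p**2 - 3*p) - 1/5 = -1/5 + p**2 - 3*p)
(0*v(-2))*J(0) = (0*(-2))*(-1/5 + 0**2 - 3*0) = 0*(-1/5 + 0 + 0) = 0*(-1/5) = 0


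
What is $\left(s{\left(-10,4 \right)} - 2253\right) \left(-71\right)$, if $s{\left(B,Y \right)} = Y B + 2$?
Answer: $162661$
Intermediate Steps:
$s{\left(B,Y \right)} = 2 + B Y$ ($s{\left(B,Y \right)} = B Y + 2 = 2 + B Y$)
$\left(s{\left(-10,4 \right)} - 2253\right) \left(-71\right) = \left(\left(2 - 40\right) - 2253\right) \left(-71\right) = \left(-38 - 2253\right) \left(-71\right) = \left(-2291\right) \left(-71\right) = 162661$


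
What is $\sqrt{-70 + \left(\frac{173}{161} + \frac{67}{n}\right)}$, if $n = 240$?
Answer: $\frac{i \sqrt{6405770595}}{9660} \approx 8.2853 i$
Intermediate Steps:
$\sqrt{-70 + \left(\frac{173}{161} + \frac{67}{n}\right)} = \sqrt{-70 + \left(\frac{173}{161} + \frac{67}{240}\right)} = \sqrt{-70 + \frac{52307}{38640}} = \sqrt{- \frac{2652493}{38640}} = \frac{i \sqrt{6405770595}}{9660}$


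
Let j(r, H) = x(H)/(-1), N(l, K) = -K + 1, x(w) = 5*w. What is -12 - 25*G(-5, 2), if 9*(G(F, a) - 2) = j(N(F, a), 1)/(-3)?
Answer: -1799/27 ≈ -66.630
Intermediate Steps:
N(l, K) = 1 - K
j(r, H) = -5*H (j(r, H) = (5*H)/(-1) = (5*H)*(-1) = -5*H)
G(F, a) = 59/27 (G(F, a) = 2 + (-5*1/(-3))/9 = 2 + (-5*(-⅓))/9 = 2 + (⅑)*(5/3) = 2 + 5/27 = 59/27)
-12 - 25*G(-5, 2) = -12 - 25*59/27 = -12 - 1475/27 = -1799/27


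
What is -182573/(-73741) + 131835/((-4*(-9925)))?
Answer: 3393958567/585503540 ≈ 5.7966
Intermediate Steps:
-182573/(-73741) + 131835/((-4*(-9925))) = -182573*(-1/73741) + 131835/39700 = 182573/73741 + 131835*(1/39700) = 182573/73741 + 26367/7940 = 3393958567/585503540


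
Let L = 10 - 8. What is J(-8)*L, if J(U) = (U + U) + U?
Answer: -48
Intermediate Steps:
J(U) = 3*U (J(U) = 2*U + U = 3*U)
L = 2
J(-8)*L = (3*(-8))*2 = -24*2 = -48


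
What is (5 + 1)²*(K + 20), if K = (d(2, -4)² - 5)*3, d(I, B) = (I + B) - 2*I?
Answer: 4068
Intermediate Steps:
d(I, B) = B - I (d(I, B) = (B + I) - 2*I = B - I)
K = 93 (K = ((-4 - 1*2)² - 5)*3 = ((-4 - 2)² - 5)*3 = ((-6)² - 5)*3 = (36 - 5)*3 = 31*3 = 93)
(5 + 1)²*(K + 20) = (5 + 1)²*(93 + 20) = 6²*113 = 36*113 = 4068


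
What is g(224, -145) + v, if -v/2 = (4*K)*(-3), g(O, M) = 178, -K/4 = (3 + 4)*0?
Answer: 178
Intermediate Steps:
K = 0 (K = -4*(3 + 4)*0 = -28*0 = -4*0 = 0)
v = 0 (v = -2*4*0*(-3) = -0*(-3) = -2*0 = 0)
g(224, -145) + v = 178 + 0 = 178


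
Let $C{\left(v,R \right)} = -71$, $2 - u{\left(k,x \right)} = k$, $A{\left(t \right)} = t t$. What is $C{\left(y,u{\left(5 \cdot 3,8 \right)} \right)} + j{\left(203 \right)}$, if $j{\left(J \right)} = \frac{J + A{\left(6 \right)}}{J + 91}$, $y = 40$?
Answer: $- \frac{20635}{294} \approx -70.187$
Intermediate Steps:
$A{\left(t \right)} = t^{2}$
$u{\left(k,x \right)} = 2 - k$
$j{\left(J \right)} = \frac{36 + J}{91 + J}$ ($j{\left(J \right)} = \frac{J + 6^{2}}{J + 91} = \frac{J + 36}{91 + J} = \frac{36 + J}{91 + J}$)
$C{\left(y,u{\left(5 \cdot 3,8 \right)} \right)} + j{\left(203 \right)} = -71 + \frac{36 + 203}{91 + 203} = -71 + \frac{1}{294} \cdot 239 = -71 + \frac{239}{294} = - \frac{20635}{294}$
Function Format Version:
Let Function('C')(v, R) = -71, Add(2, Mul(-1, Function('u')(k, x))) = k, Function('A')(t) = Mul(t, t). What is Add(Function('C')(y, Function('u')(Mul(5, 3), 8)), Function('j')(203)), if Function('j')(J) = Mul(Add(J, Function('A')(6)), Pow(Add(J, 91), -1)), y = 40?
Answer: Rational(-20635, 294) ≈ -70.187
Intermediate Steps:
Function('A')(t) = Pow(t, 2)
Function('u')(k, x) = Add(2, Mul(-1, k))
Function('j')(J) = Mul(Pow(Add(91, J), -1), Add(36, J)) (Function('j')(J) = Mul(Add(J, Pow(6, 2)), Pow(Add(J, 91), -1)) = Mul(Add(J, 36), Pow(Add(91, J), -1)) = Mul(Add(36, J), Pow(Add(91, J), -1)) = Mul(Pow(Add(91, J), -1), Add(36, J)))
Add(Function('C')(y, Function('u')(Mul(5, 3), 8)), Function('j')(203)) = Add(-71, Mul(Pow(Add(91, 203), -1), Add(36, 203))) = Add(-71, Mul(Pow(294, -1), 239)) = Add(-71, Mul(Rational(1, 294), 239)) = Add(-71, Rational(239, 294)) = Rational(-20635, 294)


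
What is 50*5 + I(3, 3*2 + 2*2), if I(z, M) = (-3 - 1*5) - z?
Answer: 239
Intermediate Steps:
I(z, M) = -8 - z (I(z, M) = (-3 - 5) - z = -8 - z)
50*5 + I(3, 3*2 + 2*2) = 50*5 + (-8 - 1*3) = 250 + (-8 - 3) = 250 - 11 = 239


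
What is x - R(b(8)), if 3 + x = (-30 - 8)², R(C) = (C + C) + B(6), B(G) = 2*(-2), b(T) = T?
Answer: 1429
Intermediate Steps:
B(G) = -4
R(C) = -4 + 2*C (R(C) = (C + C) - 4 = 2*C - 4 = -4 + 2*C)
x = 1441 (x = -3 + (-30 - 8)² = -3 + (-38)² = -3 + 1444 = 1441)
x - R(b(8)) = 1441 - (-4 + 2*8) = 1441 - (-4 + 16) = 1441 - 1*12 = 1441 - 12 = 1429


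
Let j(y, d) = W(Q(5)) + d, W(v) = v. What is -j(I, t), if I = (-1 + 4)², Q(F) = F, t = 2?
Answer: -7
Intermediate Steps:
I = 9 (I = 3² = 9)
j(y, d) = 5 + d
-j(I, t) = -(5 + 2) = -1*7 = -7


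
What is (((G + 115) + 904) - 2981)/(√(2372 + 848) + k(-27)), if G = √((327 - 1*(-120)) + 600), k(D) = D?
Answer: (1962 - √1047)/(27 - 2*√805) ≈ -64.873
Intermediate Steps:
G = √1047 (G = √((327 + 120) + 600) = √(447 + 600) = √1047 ≈ 32.357)
(((G + 115) + 904) - 2981)/(√(2372 + 848) + k(-27)) = (((√1047 + 115) + 904) - 2981)/(√(2372 + 848) - 27) = (((115 + √1047) + 904) - 2981)/(√3220 - 27) = ((1019 + √1047) - 2981)/(2*√805 - 27) = (-1962 + √1047)/(-27 + 2*√805)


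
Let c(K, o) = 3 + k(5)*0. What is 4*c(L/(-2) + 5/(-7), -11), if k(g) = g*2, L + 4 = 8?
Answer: 12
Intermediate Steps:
L = 4 (L = -4 + 8 = 4)
k(g) = 2*g
c(K, o) = 3 (c(K, o) = 3 + (2*5)*0 = 3 + 10*0 = 3 + 0 = 3)
4*c(L/(-2) + 5/(-7), -11) = 4*3 = 12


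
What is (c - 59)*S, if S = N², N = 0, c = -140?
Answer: 0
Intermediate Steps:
S = 0 (S = 0² = 0)
(c - 59)*S = (-140 - 59)*0 = -199*0 = 0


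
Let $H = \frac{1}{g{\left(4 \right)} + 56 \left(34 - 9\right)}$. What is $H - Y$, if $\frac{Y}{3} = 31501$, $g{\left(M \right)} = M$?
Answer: $- \frac{132682211}{1404} \approx -94503.0$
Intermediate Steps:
$Y = 94503$ ($Y = 3 \cdot 31501 = 94503$)
$H = \frac{1}{1404}$ ($H = \frac{1}{4 + 56 \left(34 - 9\right)} = \frac{1}{4 + 56 \cdot 25} = \frac{1}{4 + 1400} = \frac{1}{1404} \approx 0.00071225$)
$H - Y = \frac{1}{1404} - 94503 = - \frac{132682211}{1404}$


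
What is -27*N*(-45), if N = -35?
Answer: -42525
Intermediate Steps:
-27*N*(-45) = -27*(-35)*(-45) = 945*(-45) = -42525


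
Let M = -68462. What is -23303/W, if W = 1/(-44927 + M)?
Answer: 2642303867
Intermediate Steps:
W = -1/113389 (W = 1/(-44927 - 68462) = 1/(-113389) = -1/113389 ≈ -8.8192e-6)
-23303/W = -23303/(-1/113389) = -23303*(-113389) = 2642303867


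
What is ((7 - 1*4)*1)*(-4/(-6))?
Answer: 2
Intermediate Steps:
((7 - 1*4)*1)*(-4/(-6)) = ((7 - 4)*1)*(-4*(-⅙)) = (3*1)*(⅔) = 3*(⅔) = 2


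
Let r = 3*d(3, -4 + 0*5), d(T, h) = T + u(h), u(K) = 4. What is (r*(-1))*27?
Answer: -567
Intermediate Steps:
d(T, h) = 4 + T (d(T, h) = T + 4 = 4 + T)
r = 21 (r = 3*(4 + 3) = 3*7 = 21)
(r*(-1))*27 = (21*(-1))*27 = -21*27 = -567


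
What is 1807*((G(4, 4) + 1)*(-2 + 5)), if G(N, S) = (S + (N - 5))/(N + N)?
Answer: 59631/8 ≈ 7453.9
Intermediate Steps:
G(N, S) = (-5 + N + S)/(2*N) (G(N, S) = (S + (-5 + N))/((2*N)) = (-5 + N + S)*(1/(2*N)) = (-5 + N + S)/(2*N))
1807*((G(4, 4) + 1)*(-2 + 5)) = 1807*(((1/2)*(-5 + 4 + 4)/4 + 1)*(-2 + 5)) = 1807*(((1/2)*(1/4)*3 + 1)*3) = 1807*((3/8 + 1)*3) = 1807*((11/8)*3) = 1807*(33/8) = 59631/8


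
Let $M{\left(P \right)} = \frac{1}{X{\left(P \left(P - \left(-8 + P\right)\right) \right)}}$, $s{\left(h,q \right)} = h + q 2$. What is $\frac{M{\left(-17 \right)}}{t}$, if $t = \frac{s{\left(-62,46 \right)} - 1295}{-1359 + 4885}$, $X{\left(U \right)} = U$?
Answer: $\frac{1763}{86020} \approx 0.020495$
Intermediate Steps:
$s{\left(h,q \right)} = h + 2 q$
$t = - \frac{1265}{3526}$ ($t = \frac{\left(-62 + 2 \cdot 46\right) - 1295}{-1359 + 4885} = \frac{\left(-62 + 92\right) - 1295}{3526} = \left(30 - 1295\right) \frac{1}{3526} = \left(-1265\right) \frac{1}{3526} = - \frac{1265}{3526} \approx -0.35876$)
$M{\left(P \right)} = \frac{1}{8 P}$ ($M{\left(P \right)} = \frac{1}{P \left(P - \left(-8 + P\right)\right)} = \frac{1}{P 8} = \frac{1}{8 P}$)
$\frac{M{\left(-17 \right)}}{t} = \frac{\frac{1}{8} \frac{1}{-17}}{- \frac{1265}{3526}} = \frac{1}{8} \left(- \frac{1}{17}\right) \left(- \frac{3526}{1265}\right) = \left(- \frac{1}{136}\right) \left(- \frac{3526}{1265}\right) = \frac{1763}{86020}$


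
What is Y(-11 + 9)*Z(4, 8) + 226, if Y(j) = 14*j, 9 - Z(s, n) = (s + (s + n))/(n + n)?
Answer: 2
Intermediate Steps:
Z(s, n) = 9 - (n + 2*s)/(2*n) (Z(s, n) = 9 - (s + (s + n))/(n + n) = 9 - (s + (n + s))/(2*n) = 9 - (n + 2*s)*1/(2*n) = 9 - (n + 2*s)/(2*n))
Y(-11 + 9)*Z(4, 8) + 226 = (14*(-11 + 9))*(17/2 - 1*4/8) + 226 = (14*(-2))*(17/2 - 1*4*1/8) + 226 = -28*(17/2 - 1/2) + 226 = -28*8 + 226 = -224 + 226 = 2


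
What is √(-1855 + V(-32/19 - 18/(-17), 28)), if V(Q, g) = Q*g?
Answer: I*√195357183/323 ≈ 43.273*I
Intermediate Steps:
√(-1855 + V(-32/19 - 18/(-17), 28)) = √(-1855 + (-32/19 - 18/(-17))*28) = √(-1855 + (-32*1/19 - 18*(-1/17))*28) = √(-1855 + (-32/19 + 18/17)*28) = √(-1855 - 202/323*28) = √(-1855 - 5656/323) = √(-604821/323) = I*√195357183/323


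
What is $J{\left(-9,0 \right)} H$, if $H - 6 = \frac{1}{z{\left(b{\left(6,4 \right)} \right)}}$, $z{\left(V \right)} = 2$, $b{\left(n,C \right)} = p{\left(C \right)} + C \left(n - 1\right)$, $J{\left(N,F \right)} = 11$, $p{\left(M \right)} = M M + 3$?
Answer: $\frac{143}{2} \approx 71.5$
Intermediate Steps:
$p{\left(M \right)} = 3 + M^{2}$ ($p{\left(M \right)} = M^{2} + 3 = 3 + M^{2}$)
$b{\left(n,C \right)} = 3 + C^{2} + C \left(-1 + n\right)$ ($b{\left(n,C \right)} = \left(3 + C^{2}\right) + C \left(n - 1\right) = \left(3 + C^{2}\right) + C \left(-1 + n\right) = 3 + C^{2} + C \left(-1 + n\right)$)
$H = \frac{13}{2}$ ($H = 6 + \frac{1}{2} = \frac{13}{2} \approx 6.5$)
$J{\left(-9,0 \right)} H = 11 \cdot \frac{13}{2} = \frac{143}{2}$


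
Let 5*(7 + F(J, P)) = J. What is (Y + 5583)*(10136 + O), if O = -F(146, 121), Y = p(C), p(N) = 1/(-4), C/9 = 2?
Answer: 1129256339/20 ≈ 5.6463e+7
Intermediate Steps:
F(J, P) = -7 + J/5
C = 18 (C = 9*2 = 18)
p(N) = -1/4
Y = -1/4 ≈ -0.25000
O = -111/5 (O = -(-7 + (1/5)*146) = -(-7 + 146/5) = -1*111/5 = -111/5 ≈ -22.200)
(Y + 5583)*(10136 + O) = (-1/4 + 5583)*(10136 - 111/5) = (22331/4)*(50569/5) = 1129256339/20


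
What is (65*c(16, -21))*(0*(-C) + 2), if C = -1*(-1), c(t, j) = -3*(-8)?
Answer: 3120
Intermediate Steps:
c(t, j) = 24
C = 1
(65*c(16, -21))*(0*(-C) + 2) = (65*24)*(0*(-1*1) + 2) = 1560*(0*(-1) + 2) = 1560*(0 + 2) = 1560*2 = 3120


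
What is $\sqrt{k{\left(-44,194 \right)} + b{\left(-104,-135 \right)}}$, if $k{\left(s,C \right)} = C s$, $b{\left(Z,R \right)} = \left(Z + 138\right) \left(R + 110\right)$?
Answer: $19 i \sqrt{26} \approx 96.881 i$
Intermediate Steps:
$b{\left(Z,R \right)} = \left(110 + R\right) \left(138 + Z\right)$ ($b{\left(Z,R \right)} = \left(138 + Z\right) \left(110 + R\right) = \left(110 + R\right) \left(138 + Z\right)$)
$\sqrt{k{\left(-44,194 \right)} + b{\left(-104,-135 \right)}} = \sqrt{194 \left(-44\right) + \left(15180 + 110 \left(-104\right) + 138 \left(-135\right) - -14040\right)} = \sqrt{-8536 + \left(15180 - 11440 - 18630 + 14040\right)} = \sqrt{-8536 - 850} = \sqrt{-9386} = 19 i \sqrt{26}$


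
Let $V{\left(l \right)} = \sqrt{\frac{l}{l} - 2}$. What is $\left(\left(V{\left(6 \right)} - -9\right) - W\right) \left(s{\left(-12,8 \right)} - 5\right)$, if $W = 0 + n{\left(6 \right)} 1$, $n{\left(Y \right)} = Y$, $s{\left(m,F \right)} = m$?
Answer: $-51 - 17 i \approx -51.0 - 17.0 i$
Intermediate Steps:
$W = 6$ ($W = 0 + 6 \cdot 1 = 0 + 6 = 6$)
$V{\left(l \right)} = i$ ($V{\left(l \right)} = \sqrt{1 - 2} = \sqrt{-1} = i$)
$\left(\left(V{\left(6 \right)} - -9\right) - W\right) \left(s{\left(-12,8 \right)} - 5\right) = \left(\left(i - -9\right) - 6\right) \left(-12 - 5\right) = \left(\left(i + 9\right) - 6\right) \left(-17\right) = \left(\left(9 + i\right) - 6\right) \left(-17\right) = \left(3 + i\right) \left(-17\right) = -51 - 17 i$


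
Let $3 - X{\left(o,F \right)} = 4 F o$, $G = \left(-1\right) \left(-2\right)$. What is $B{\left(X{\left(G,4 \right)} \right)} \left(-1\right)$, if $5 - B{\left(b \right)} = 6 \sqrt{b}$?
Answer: $-5 + 6 i \sqrt{29} \approx -5.0 + 32.311 i$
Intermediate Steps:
$G = 2$
$X{\left(o,F \right)} = 3 - 4 F o$
$B{\left(b \right)} = 5 - 6 \sqrt{b}$
$B{\left(X{\left(G,4 \right)} \right)} \left(-1\right) = \left(5 - 6 \sqrt{3 - 16 \cdot 2}\right) \left(-1\right) = \left(5 - 6 \sqrt{3 - 32}\right) \left(-1\right) = \left(5 - 6 \sqrt{-29}\right) \left(-1\right) = \left(5 - 6 i \sqrt{29}\right) \left(-1\right) = -5 + 6 i \sqrt{29}$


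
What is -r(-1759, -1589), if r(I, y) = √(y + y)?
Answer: -I*√3178 ≈ -56.374*I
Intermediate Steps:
r(I, y) = √2*√y (r(I, y) = √(2*y) = √2*√y)
-r(-1759, -1589) = -√2*√(-1589) = -√2*I*√1589 = -I*√3178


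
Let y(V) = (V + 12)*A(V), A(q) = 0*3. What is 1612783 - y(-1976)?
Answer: 1612783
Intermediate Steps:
A(q) = 0
y(V) = 0 (y(V) = (V + 12)*0 = (12 + V)*0 = 0)
1612783 - y(-1976) = 1612783 - 1*0 = 1612783 + 0 = 1612783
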